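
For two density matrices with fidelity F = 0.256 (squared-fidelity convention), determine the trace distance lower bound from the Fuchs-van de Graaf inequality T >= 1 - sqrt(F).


Fuchs-van de Graaf (squared-fidelity convention): 1 - sqrt(F) <= T <= sqrt(1 - F).
Lower bound: T >= 1 - sqrt(F)
sqrt(F) = sqrt(0.256) = 0.5060
T >= 1 - 0.5060
T >= 0.4940

0.4940


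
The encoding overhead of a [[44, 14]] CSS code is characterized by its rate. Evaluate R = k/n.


Code rate R = k/n
= 14/44
= 0.3182

0.3182


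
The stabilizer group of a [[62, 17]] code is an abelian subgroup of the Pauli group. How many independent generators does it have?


For an [[n,k]] stabilizer code:
Number of stabilizer generators = n - k
= 62 - 17
= 45

45


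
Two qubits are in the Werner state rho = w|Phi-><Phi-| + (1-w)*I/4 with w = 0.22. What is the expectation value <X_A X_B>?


|Phi-> = (|00> - |11>)/sqrt(2)
For the pure Bell state, <X_A X_B> = -1 (Bell-state Pauli correlator).
The maximally-mixed part I/4 has tr(I/4 * P tensor P) = 0 for any traceless Pauli P.
So <X_A X_B>_rho = w * (-1) + (1 - w) * 0
= 0.22 * (-1)
= -0.2200

-0.2200


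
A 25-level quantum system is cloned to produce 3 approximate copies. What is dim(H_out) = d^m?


Output space = H^(tensor 3) where dim(H) = 25
dim = 25^3
= 625 (after 2 factors)
= 15625 (after 3 factors)
= 15625

15625


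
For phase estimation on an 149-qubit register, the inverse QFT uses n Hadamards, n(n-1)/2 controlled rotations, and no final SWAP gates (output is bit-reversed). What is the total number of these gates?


Hadamard gates: 149
Controlled rotations: n*(n-1)/2 = 149*148/2 = 11026
SWAP gates: 0 (omitted)
Total = 149 + 11026
= 11175

11175


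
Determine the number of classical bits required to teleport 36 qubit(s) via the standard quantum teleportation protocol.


Quantum teleportation requires 2 classical bits per qubit teleported.
36 qubit(s) -> 2 * 36 = 72 classical bits

72


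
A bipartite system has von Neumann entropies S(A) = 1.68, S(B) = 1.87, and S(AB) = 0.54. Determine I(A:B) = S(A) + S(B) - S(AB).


I(A:B) = S(A) + S(B) - S(AB)
= 1.68 + 1.87 - 0.54
= 3.0100

3.0100


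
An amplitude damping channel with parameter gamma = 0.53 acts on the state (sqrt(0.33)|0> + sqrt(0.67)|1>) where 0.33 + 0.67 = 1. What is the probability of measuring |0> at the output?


For amplitude damping with parameter gamma on state sqrt(a)|0> + sqrt(b)|1>:
alpha^2 = 0.33, beta^2 = 0.67
P(|0>) = alpha^2 + gamma * beta^2
= 0.33 + 0.53 * 0.67
= 0.33 + 0.3551
= 0.6851

0.6851


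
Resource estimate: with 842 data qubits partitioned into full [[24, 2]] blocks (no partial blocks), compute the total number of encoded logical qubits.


Each code block uses 24 physical qubits for 2 logical qubit(s).
Number of complete blocks = floor(842 / 24) = 35
Logical qubits = 35 * 2
= 70

70


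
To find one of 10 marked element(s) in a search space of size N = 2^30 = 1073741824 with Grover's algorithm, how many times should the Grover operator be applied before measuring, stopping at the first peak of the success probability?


After j Grover iterations the success probability is P(j) = sin^2((2j+1)*theta), where sin(theta) = sqrt(k/N).
N = 2^30 = 1073741824, k = 10
sin(theta) = sqrt(k/N) = 9.650505555e-05
theta = arcsin(sqrt(k/N)) = 9.65050557e-05 rad
P(j) reaches its first maximum when (2j+1)*theta is as close as possible to pi/2, i.e. j = round(pi/(4*theta) - 1/2).
pi/(4*theta) - 1/2 = 8137.9147
(For comparison, the common estimate pi/4 * sqrt(N/k) = 8138.4147; the exact maximiser is used here.)
Optimal iterations = 8138

8138


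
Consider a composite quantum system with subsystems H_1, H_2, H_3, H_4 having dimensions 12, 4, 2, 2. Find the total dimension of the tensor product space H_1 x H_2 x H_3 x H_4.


dim(H_1 x H_2 x H_3 x H_4) = 12 * 4 * 2 * 2
= 48 * 2 * 2
= 96 * 2
= 192

192


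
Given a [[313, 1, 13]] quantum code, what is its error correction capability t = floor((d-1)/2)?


Code parameters: [[313, 1, 13]], distance d = 13.
Number of correctable errors = floor((d-1)/2)
= floor((13 - 1)/2)
= floor(12/2)
= 6

6


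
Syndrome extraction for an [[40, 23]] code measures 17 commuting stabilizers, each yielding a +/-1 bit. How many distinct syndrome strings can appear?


Each stabilizer generator gives a binary (+1 or -1) measurement outcome.
With 17 independent generators:
Total syndromes = 2^17
= 131072

131072


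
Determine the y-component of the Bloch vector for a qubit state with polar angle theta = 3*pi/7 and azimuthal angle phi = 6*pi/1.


theta = 1.3464, phi = 18.8496
r_y = sin(theta)*sin(phi) = 0.9749 * 0.0000
r_y = 0.0000

0.0000


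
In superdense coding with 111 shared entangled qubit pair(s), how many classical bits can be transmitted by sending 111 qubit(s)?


Superdense coding allows 2 classical bits per shared entangled pair.
111 pair(s) -> 2 * 111 = 222 classical bits

222


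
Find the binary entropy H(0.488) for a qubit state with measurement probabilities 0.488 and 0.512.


S = -p*log2(p) - (1-p)*log2(1-p)
p = 0.4880, 1-p = 0.5120
= -0.4880 * log2(0.4880) - 0.5120 * log2(0.5120)
= -(-0.5051) - (-0.4945)
= 0.9996

0.9996


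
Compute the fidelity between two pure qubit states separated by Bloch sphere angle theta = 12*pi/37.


For states separated by angle theta on Bloch sphere:
F = cos^2(theta/2)
theta = 12*pi/37 = 1.0189
theta/2 = 0.5094
cos(theta/2) = 0.8730
F = 0.7622

0.7622


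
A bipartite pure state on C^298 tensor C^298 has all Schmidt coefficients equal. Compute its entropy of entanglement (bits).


For a maximally entangled state in d x d:
S = log2(d) = log2(298)
= 8.2192

8.2192


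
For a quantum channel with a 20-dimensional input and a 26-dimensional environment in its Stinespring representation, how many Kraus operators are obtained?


Tracing out the environment in an orthonormal basis {|i>_E} gives Kraus operators K_i = <i|_E U |0>_E.
Number of Kraus operators = dim(H_env) = d_env
= 26

26


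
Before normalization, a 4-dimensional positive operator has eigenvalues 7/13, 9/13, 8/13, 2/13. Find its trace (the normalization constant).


tr(M) = sum of eigenvalues
= 7/13 + 9/13 + 8/13 + 2/13
= 26/13
= 2.0000

2.0000


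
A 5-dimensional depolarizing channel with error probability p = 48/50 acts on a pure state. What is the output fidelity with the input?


F = (1-p) + p/d
= (1 - 0.9600) + 0.9600/5
= 0.0400 + 0.1920
= 0.2320

0.2320


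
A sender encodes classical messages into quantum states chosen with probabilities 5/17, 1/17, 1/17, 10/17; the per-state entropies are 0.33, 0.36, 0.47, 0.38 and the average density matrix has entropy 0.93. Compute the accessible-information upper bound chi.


chi = S(rho) - sum_i p_i * S(rho_i)
Weighted entropy = 5/17 * 0.33 + 1/17 * 0.36 + 1/17 * 0.47 + 10/17 * 0.38
= 0.3694
chi = 0.93 - 0.3694
= 0.5606

0.5606


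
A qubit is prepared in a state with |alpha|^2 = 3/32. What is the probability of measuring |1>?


|alpha|^2 = 3/32 = 0.0938
|beta|^2 = 1 - 3/32 = 29/32 = 0.9062
P(|1>) = |beta|^2 = 0.9062

0.9062


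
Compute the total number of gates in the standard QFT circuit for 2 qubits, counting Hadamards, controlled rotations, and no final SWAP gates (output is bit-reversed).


Hadamard gates: 2
Controlled rotations: n*(n-1)/2 = 2*1/2 = 1
SWAP gates: 0 (omitted)
Total = 2 + 1
= 3

3


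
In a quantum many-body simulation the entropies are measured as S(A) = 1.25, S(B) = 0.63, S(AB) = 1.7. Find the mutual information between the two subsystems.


I(A:B) = S(A) + S(B) - S(AB)
= 1.25 + 0.63 - 1.7
= 0.1800

0.1800


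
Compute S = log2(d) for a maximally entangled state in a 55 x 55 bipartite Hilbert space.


For a maximally entangled state in d x d:
S = log2(d) = log2(55)
= 5.7814

5.7814


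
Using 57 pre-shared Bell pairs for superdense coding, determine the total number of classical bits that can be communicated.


Superdense coding allows 2 classical bits per shared entangled pair.
57 pair(s) -> 2 * 57 = 114 classical bits

114


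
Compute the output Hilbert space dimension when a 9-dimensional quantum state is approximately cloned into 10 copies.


Output space = H^(tensor 10) where dim(H) = 9
dim = 9^10
= 81 (after 2 factors)
= 729 (after 3 factors)
= 6561 (after 4 factors)
= 59049 (after 5 factors)
= 531441 (after 6 factors)
= 4782969 (after 7 factors)
= 43046721 (after 8 factors)
= 387420489 (after 9 factors)
= 3486784401 (after 10 factors)
= 3486784401

3486784401


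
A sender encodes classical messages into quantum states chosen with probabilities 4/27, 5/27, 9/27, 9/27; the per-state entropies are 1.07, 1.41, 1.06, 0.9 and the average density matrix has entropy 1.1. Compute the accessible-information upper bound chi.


chi = S(rho) - sum_i p_i * S(rho_i)
Weighted entropy = 4/27 * 1.07 + 5/27 * 1.41 + 9/27 * 1.06 + 9/27 * 0.9
= 1.0730
chi = 1.1 - 1.0730
= 0.0270

0.0270


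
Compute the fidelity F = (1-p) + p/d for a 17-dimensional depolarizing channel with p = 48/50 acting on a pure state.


F = (1-p) + p/d
= (1 - 0.9600) + 0.9600/17
= 0.0400 + 0.0565
= 0.0965

0.0965


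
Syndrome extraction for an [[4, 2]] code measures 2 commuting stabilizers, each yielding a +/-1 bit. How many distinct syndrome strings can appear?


Each stabilizer generator gives a binary (+1 or -1) measurement outcome.
With 2 independent generators:
Total syndromes = 2^2
= 4

4


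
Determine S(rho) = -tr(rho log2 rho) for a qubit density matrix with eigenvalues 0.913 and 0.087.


S = -p*log2(p) - (1-p)*log2(1-p)
p = 0.9130, 1-p = 0.0870
= -0.9130 * log2(0.9130) - 0.0870 * log2(0.0870)
= -(-0.1199) - (-0.3065)
= 0.4264

0.4264


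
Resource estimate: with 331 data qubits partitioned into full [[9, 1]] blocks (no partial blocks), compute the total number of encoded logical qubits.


Each code block uses 9 physical qubits for 1 logical qubit(s).
Number of complete blocks = floor(331 / 9) = 36
Logical qubits = 36 * 1
= 36

36


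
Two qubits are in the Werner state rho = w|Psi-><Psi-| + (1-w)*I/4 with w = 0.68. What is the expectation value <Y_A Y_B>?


|Psi-> = (|01> - |10>)/sqrt(2)
For the pure Bell state, <Y_A Y_B> = -1 (Bell-state Pauli correlator).
The maximally-mixed part I/4 has tr(I/4 * P tensor P) = 0 for any traceless Pauli P.
So <Y_A Y_B>_rho = w * (-1) + (1 - w) * 0
= 0.68 * (-1)
= -0.6800

-0.6800


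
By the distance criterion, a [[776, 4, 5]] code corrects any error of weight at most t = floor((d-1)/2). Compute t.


Code parameters: [[776, 4, 5]], distance d = 5.
Number of correctable errors = floor((d-1)/2)
= floor((5 - 1)/2)
= floor(4/2)
= 2

2


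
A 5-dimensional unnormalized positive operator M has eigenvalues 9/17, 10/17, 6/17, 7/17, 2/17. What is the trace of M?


tr(M) = sum of eigenvalues
= 9/17 + 10/17 + 6/17 + 7/17 + 2/17
= 34/17
= 2.0000

2.0000


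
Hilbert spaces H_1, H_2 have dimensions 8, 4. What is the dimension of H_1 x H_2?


dim(H_1 x H_2) = 8 * 4
= 32

32


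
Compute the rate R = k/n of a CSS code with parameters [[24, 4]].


Code rate R = k/n
= 4/24
= 0.1667

0.1667


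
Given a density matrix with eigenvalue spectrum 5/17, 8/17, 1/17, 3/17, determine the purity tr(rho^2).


tr(rho^2) = sum of eigenvalues squared
= (5/17)^2 + (8/17)^2 + (1/17)^2 + (3/17)^2
= (25 + 64 + 1 + 9) / 289
= 99/289
= 0.3426

0.3426


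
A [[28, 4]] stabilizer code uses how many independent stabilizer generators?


For an [[n,k]] stabilizer code:
Number of stabilizer generators = n - k
= 28 - 4
= 24

24


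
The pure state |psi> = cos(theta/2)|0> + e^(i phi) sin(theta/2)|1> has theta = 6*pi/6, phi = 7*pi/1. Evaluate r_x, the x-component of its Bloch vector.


theta = 3.1416, phi = 21.9911
r_x = sin(theta)*cos(phi) = 0.0000 * -1.0000
r_x = 0.0000

0.0000


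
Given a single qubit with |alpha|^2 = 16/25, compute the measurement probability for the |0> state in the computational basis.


|alpha|^2 = 16/25 = 0.6400
|beta|^2 = 1 - 16/25 = 9/25 = 0.3600
P(|0>) = |alpha|^2 = 0.6400

0.6400


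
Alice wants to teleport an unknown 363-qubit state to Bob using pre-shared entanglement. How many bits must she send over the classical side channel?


Quantum teleportation requires 2 classical bits per qubit teleported.
363 qubit(s) -> 2 * 363 = 726 classical bits

726


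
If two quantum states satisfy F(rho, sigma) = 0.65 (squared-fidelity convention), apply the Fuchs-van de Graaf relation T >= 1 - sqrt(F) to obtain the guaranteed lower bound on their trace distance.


Fuchs-van de Graaf (squared-fidelity convention): 1 - sqrt(F) <= T <= sqrt(1 - F).
Lower bound: T >= 1 - sqrt(F)
sqrt(F) = sqrt(0.65) = 0.8062
T >= 1 - 0.8062
T >= 0.1938

0.1938


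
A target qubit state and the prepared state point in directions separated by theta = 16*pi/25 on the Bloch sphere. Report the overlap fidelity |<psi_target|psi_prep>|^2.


For states separated by angle theta on Bloch sphere:
F = cos^2(theta/2)
theta = 16*pi/25 = 2.0106
theta/2 = 1.0053
cos(theta/2) = 0.5358
F = 0.2871

0.2871


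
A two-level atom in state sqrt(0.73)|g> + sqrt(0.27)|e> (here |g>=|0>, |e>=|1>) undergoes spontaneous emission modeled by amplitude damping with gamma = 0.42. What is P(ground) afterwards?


For amplitude damping with parameter gamma on state sqrt(a)|0> + sqrt(b)|1>:
alpha^2 = 0.73, beta^2 = 0.27
P(|0>) = alpha^2 + gamma * beta^2
= 0.73 + 0.42 * 0.27
= 0.73 + 0.1134
= 0.8434

0.8434


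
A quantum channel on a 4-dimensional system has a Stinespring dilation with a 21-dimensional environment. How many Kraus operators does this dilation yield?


Tracing out the environment in an orthonormal basis {|i>_E} gives Kraus operators K_i = <i|_E U |0>_E.
Number of Kraus operators = dim(H_env) = d_env
= 21

21


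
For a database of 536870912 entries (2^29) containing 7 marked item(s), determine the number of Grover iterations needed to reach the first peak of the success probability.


After j Grover iterations the success probability is P(j) = sin^2((2j+1)*theta), where sin(theta) = sqrt(k/N).
N = 2^29 = 536870912, k = 7
sin(theta) = sqrt(k/N) = 0.0001141863216
theta = arcsin(sqrt(k/N)) = 0.0001141863219 rad
P(j) reaches its first maximum when (2j+1)*theta is as close as possible to pi/2, i.e. j = round(pi/(4*theta) - 1/2).
pi/(4*theta) - 1/2 = 6877.7158
(For comparison, the common estimate pi/4 * sqrt(N/k) = 6878.2158; the exact maximiser is used here.)
Optimal iterations = 6878

6878


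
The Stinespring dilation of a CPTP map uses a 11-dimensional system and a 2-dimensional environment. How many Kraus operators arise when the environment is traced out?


Tracing out the environment in an orthonormal basis {|i>_E} gives Kraus operators K_i = <i|_E U |0>_E.
Number of Kraus operators = dim(H_env) = d_env
= 2

2


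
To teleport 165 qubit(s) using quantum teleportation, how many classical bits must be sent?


Quantum teleportation requires 2 classical bits per qubit teleported.
165 qubit(s) -> 2 * 165 = 330 classical bits

330


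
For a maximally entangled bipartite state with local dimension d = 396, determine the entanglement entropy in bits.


For a maximally entangled state in d x d:
S = log2(d) = log2(396)
= 8.6294

8.6294


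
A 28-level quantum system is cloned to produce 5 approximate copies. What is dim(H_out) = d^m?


Output space = H^(tensor 5) where dim(H) = 28
dim = 28^5
= 784 (after 2 factors)
= 21952 (after 3 factors)
= 614656 (after 4 factors)
= 17210368 (after 5 factors)
= 17210368

17210368


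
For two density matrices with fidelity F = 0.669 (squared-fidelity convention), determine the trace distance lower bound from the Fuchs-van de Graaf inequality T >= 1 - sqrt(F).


Fuchs-van de Graaf (squared-fidelity convention): 1 - sqrt(F) <= T <= sqrt(1 - F).
Lower bound: T >= 1 - sqrt(F)
sqrt(F) = sqrt(0.669) = 0.8179
T >= 1 - 0.8179
T >= 0.1821

0.1821


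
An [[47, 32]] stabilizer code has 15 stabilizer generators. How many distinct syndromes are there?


Each stabilizer generator gives a binary (+1 or -1) measurement outcome.
With 15 independent generators:
Total syndromes = 2^15
= 32768

32768


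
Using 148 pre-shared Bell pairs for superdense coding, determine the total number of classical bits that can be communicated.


Superdense coding allows 2 classical bits per shared entangled pair.
148 pair(s) -> 2 * 148 = 296 classical bits

296


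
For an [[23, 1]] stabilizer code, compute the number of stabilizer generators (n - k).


For an [[n,k]] stabilizer code:
Number of stabilizer generators = n - k
= 23 - 1
= 22

22


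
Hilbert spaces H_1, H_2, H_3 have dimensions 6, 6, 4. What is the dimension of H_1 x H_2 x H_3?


dim(H_1 x H_2 x H_3) = 6 * 6 * 4
= 36 * 4
= 144

144


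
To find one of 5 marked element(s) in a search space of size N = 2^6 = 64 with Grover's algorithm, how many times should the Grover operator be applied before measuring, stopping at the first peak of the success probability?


After j Grover iterations the success probability is P(j) = sin^2((2j+1)*theta), where sin(theta) = sqrt(k/N).
N = 2^6 = 64, k = 5
sin(theta) = sqrt(k/N) = 0.2795084972
theta = arcsin(sqrt(k/N)) = 0.2832821653 rad
P(j) reaches its first maximum when (2j+1)*theta is as close as possible to pi/2, i.e. j = round(pi/(4*theta) - 1/2).
pi/(4*theta) - 1/2 = 2.2725
(For comparison, the common estimate pi/4 * sqrt(N/k) = 2.8099; the exact maximiser is used here.)
Optimal iterations = 2

2


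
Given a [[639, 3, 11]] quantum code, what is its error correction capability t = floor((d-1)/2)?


Code parameters: [[639, 3, 11]], distance d = 11.
Number of correctable errors = floor((d-1)/2)
= floor((11 - 1)/2)
= floor(10/2)
= 5

5


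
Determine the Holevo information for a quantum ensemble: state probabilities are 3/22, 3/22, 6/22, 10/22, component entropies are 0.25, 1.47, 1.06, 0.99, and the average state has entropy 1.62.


chi = S(rho) - sum_i p_i * S(rho_i)
Weighted entropy = 3/22 * 0.25 + 3/22 * 1.47 + 6/22 * 1.06 + 10/22 * 0.99
= 0.9736
chi = 1.62 - 0.9736
= 0.6464

0.6464


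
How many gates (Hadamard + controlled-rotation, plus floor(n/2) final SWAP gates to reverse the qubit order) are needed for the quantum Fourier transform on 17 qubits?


Hadamard gates: 17
Controlled rotations: n*(n-1)/2 = 17*16/2 = 136
SWAP gates: floor(n/2) = floor(17/2) = 8
Total = 17 + 136 + 8
= 161

161


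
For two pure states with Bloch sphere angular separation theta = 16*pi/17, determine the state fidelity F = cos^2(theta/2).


For states separated by angle theta on Bloch sphere:
F = cos^2(theta/2)
theta = 16*pi/17 = 2.9568
theta/2 = 1.4784
cos(theta/2) = 0.0923
F = 0.0085

0.0085


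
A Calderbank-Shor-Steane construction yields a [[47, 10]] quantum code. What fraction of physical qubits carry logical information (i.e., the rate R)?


Code rate R = k/n
= 10/47
= 0.2128

0.2128


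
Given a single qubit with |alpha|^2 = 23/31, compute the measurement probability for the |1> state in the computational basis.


|alpha|^2 = 23/31 = 0.7419
|beta|^2 = 1 - 23/31 = 8/31 = 0.2581
P(|1>) = |beta|^2 = 0.2581

0.2581


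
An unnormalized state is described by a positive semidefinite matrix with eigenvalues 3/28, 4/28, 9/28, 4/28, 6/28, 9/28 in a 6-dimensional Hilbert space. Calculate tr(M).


tr(M) = sum of eigenvalues
= 3/28 + 4/28 + 9/28 + 4/28 + 6/28 + 9/28
= 35/28
= 1.2500

1.2500


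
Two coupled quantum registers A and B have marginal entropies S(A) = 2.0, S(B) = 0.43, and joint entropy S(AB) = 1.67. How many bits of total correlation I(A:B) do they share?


I(A:B) = S(A) + S(B) - S(AB)
= 2.0 + 0.43 - 1.67
= 0.7600

0.7600


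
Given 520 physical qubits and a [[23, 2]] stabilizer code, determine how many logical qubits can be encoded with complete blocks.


Each code block uses 23 physical qubits for 2 logical qubit(s).
Number of complete blocks = floor(520 / 23) = 22
Logical qubits = 22 * 2
= 44

44


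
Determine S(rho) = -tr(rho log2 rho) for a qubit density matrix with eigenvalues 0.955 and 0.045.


S = -p*log2(p) - (1-p)*log2(1-p)
p = 0.9550, 1-p = 0.0450
= -0.9550 * log2(0.9550) - 0.0450 * log2(0.0450)
= -(-0.0634) - (-0.2013)
= 0.2648

0.2648


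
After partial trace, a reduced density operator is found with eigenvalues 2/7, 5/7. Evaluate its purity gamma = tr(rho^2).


tr(rho^2) = sum of eigenvalues squared
= (2/7)^2 + (5/7)^2
= (4 + 25) / 49
= 29/49
= 0.5918

0.5918


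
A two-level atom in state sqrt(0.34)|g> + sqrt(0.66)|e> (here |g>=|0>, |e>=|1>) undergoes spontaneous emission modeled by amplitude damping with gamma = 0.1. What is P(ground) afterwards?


For amplitude damping with parameter gamma on state sqrt(a)|0> + sqrt(b)|1>:
alpha^2 = 0.34, beta^2 = 0.66
P(|0>) = alpha^2 + gamma * beta^2
= 0.34 + 0.1 * 0.66
= 0.34 + 0.0660
= 0.4060

0.4060


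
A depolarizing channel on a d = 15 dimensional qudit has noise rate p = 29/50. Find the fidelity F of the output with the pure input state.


F = (1-p) + p/d
= (1 - 0.5800) + 0.5800/15
= 0.4200 + 0.0387
= 0.4587

0.4587


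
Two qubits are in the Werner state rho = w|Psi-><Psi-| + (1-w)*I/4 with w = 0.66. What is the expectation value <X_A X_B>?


|Psi-> = (|01> - |10>)/sqrt(2)
For the pure Bell state, <X_A X_B> = -1 (Bell-state Pauli correlator).
The maximally-mixed part I/4 has tr(I/4 * P tensor P) = 0 for any traceless Pauli P.
So <X_A X_B>_rho = w * (-1) + (1 - w) * 0
= 0.66 * (-1)
= -0.6600

-0.6600


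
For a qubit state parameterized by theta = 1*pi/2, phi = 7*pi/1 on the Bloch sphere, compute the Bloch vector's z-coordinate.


theta = 1.5708, phi = 21.9911
r_z = cos(theta) = 0.0000

0.0000


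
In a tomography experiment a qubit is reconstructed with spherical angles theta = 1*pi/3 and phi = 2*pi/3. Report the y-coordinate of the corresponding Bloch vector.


theta = 1.0472, phi = 2.0944
r_y = sin(theta)*sin(phi) = 0.8660 * 0.8660
r_y = 0.7500

0.7500


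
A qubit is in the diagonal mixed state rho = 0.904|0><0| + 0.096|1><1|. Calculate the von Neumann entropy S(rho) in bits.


S = -p*log2(p) - (1-p)*log2(1-p)
p = 0.9040, 1-p = 0.0960
= -0.9040 * log2(0.9040) - 0.0960 * log2(0.0960)
= -(-0.1316) - (-0.3246)
= 0.4562

0.4562


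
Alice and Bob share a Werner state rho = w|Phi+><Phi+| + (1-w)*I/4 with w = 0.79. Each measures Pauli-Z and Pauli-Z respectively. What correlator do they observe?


|Phi+> = (|00> + |11>)/sqrt(2)
For the pure Bell state, <Z_A Z_B> = +1 (Bell-state Pauli correlator).
The maximally-mixed part I/4 has tr(I/4 * P tensor P) = 0 for any traceless Pauli P.
So <Z_A Z_B>_rho = w * (+1) + (1 - w) * 0
= 0.79 * (+1)
= 0.7900

0.7900


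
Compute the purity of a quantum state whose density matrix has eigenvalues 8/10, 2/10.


tr(rho^2) = sum of eigenvalues squared
= (8/10)^2 + (2/10)^2
= (64 + 4) / 100
= 68/100
= 0.6800

0.6800


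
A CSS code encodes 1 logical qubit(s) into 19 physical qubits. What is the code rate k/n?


Code rate R = k/n
= 1/19
= 0.0526

0.0526


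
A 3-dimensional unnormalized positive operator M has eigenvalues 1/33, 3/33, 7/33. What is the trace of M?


tr(M) = sum of eigenvalues
= 1/33 + 3/33 + 7/33
= 11/33
= 0.3333

0.3333


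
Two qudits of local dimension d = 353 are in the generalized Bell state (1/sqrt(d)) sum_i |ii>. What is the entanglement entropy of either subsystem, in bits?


For a maximally entangled state in d x d:
S = log2(d) = log2(353)
= 8.4635

8.4635


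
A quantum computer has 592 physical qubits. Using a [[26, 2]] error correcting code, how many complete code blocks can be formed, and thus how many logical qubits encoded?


Each code block uses 26 physical qubits for 2 logical qubit(s).
Number of complete blocks = floor(592 / 26) = 22
Logical qubits = 22 * 2
= 44

44


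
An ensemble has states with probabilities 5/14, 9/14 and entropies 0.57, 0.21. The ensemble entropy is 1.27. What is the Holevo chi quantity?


chi = S(rho) - sum_i p_i * S(rho_i)
Weighted entropy = 5/14 * 0.57 + 9/14 * 0.21
= 0.3386
chi = 1.27 - 0.3386
= 0.9314

0.9314


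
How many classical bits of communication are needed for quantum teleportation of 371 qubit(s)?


Quantum teleportation requires 2 classical bits per qubit teleported.
371 qubit(s) -> 2 * 371 = 742 classical bits

742


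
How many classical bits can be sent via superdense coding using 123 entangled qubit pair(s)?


Superdense coding allows 2 classical bits per shared entangled pair.
123 pair(s) -> 2 * 123 = 246 classical bits

246


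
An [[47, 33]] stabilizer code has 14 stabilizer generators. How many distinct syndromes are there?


Each stabilizer generator gives a binary (+1 or -1) measurement outcome.
With 14 independent generators:
Total syndromes = 2^14
= 16384

16384


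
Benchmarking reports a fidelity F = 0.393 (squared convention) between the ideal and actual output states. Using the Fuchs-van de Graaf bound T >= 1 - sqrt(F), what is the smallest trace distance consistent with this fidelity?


Fuchs-van de Graaf (squared-fidelity convention): 1 - sqrt(F) <= T <= sqrt(1 - F).
Lower bound: T >= 1 - sqrt(F)
sqrt(F) = sqrt(0.393) = 0.6269
T >= 1 - 0.6269
T >= 0.3731

0.3731


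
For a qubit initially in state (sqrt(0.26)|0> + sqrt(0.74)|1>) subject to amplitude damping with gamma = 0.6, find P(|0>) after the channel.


For amplitude damping with parameter gamma on state sqrt(a)|0> + sqrt(b)|1>:
alpha^2 = 0.26, beta^2 = 0.74
P(|0>) = alpha^2 + gamma * beta^2
= 0.26 + 0.6 * 0.74
= 0.26 + 0.4440
= 0.7040

0.7040


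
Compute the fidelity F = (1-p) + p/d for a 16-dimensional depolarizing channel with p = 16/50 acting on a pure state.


F = (1-p) + p/d
= (1 - 0.3200) + 0.3200/16
= 0.6800 + 0.0200
= 0.7000

0.7000


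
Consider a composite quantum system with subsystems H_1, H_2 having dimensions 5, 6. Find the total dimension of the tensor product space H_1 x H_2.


dim(H_1 x H_2) = 5 * 6
= 30

30


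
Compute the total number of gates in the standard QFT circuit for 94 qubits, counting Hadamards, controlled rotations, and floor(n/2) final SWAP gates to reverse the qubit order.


Hadamard gates: 94
Controlled rotations: n*(n-1)/2 = 94*93/2 = 4371
SWAP gates: floor(n/2) = floor(94/2) = 47
Total = 94 + 4371 + 47
= 4512

4512


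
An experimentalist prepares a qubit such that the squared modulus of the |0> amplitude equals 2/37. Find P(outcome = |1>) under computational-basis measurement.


|alpha|^2 = 2/37 = 0.0541
|beta|^2 = 1 - 2/37 = 35/37 = 0.9459
P(|1>) = |beta|^2 = 0.9459

0.9459


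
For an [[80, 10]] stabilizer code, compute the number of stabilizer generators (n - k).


For an [[n,k]] stabilizer code:
Number of stabilizer generators = n - k
= 80 - 10
= 70

70


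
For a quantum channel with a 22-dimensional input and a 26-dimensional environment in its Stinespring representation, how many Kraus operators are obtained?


Tracing out the environment in an orthonormal basis {|i>_E} gives Kraus operators K_i = <i|_E U |0>_E.
Number of Kraus operators = dim(H_env) = d_env
= 26

26


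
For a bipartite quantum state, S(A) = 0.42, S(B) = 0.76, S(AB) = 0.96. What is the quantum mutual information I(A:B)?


I(A:B) = S(A) + S(B) - S(AB)
= 0.42 + 0.76 - 0.96
= 0.2200

0.2200


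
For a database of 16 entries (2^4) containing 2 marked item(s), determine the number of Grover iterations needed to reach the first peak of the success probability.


After j Grover iterations the success probability is P(j) = sin^2((2j+1)*theta), where sin(theta) = sqrt(k/N).
N = 2^4 = 16, k = 2
sin(theta) = sqrt(k/N) = 0.3535533906
theta = arcsin(sqrt(k/N)) = 0.3613671239 rad
P(j) reaches its first maximum when (2j+1)*theta is as close as possible to pi/2, i.e. j = round(pi/(4*theta) - 1/2).
pi/(4*theta) - 1/2 = 1.6734
(For comparison, the common estimate pi/4 * sqrt(N/k) = 2.2214; the exact maximiser is used here.)
Optimal iterations = 2

2


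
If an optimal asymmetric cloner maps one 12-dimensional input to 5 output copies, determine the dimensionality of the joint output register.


Output space = H^(tensor 5) where dim(H) = 12
dim = 12^5
= 144 (after 2 factors)
= 1728 (after 3 factors)
= 20736 (after 4 factors)
= 248832 (after 5 factors)
= 248832

248832


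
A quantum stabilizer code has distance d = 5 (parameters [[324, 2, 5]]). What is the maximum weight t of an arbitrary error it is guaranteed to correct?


Code parameters: [[324, 2, 5]], distance d = 5.
Number of correctable errors = floor((d-1)/2)
= floor((5 - 1)/2)
= floor(4/2)
= 2

2


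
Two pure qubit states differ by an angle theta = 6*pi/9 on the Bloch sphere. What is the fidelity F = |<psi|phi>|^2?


For states separated by angle theta on Bloch sphere:
F = cos^2(theta/2)
theta = 6*pi/9 = 2.0944
theta/2 = 1.0472
cos(theta/2) = 0.5000
F = 0.2500

0.2500


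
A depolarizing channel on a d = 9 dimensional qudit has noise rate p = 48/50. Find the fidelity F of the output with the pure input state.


F = (1-p) + p/d
= (1 - 0.9600) + 0.9600/9
= 0.0400 + 0.1067
= 0.1467

0.1467


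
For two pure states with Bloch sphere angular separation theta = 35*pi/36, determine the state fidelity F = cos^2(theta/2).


For states separated by angle theta on Bloch sphere:
F = cos^2(theta/2)
theta = 35*pi/36 = 3.0543
theta/2 = 1.5272
cos(theta/2) = 0.0436
F = 0.0019

0.0019


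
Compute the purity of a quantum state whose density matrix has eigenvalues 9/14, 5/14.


tr(rho^2) = sum of eigenvalues squared
= (9/14)^2 + (5/14)^2
= (81 + 25) / 196
= 106/196
= 0.5408

0.5408


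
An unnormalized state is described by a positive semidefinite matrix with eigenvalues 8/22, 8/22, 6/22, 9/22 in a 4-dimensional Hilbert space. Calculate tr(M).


tr(M) = sum of eigenvalues
= 8/22 + 8/22 + 6/22 + 9/22
= 31/22
= 1.4091

1.4091


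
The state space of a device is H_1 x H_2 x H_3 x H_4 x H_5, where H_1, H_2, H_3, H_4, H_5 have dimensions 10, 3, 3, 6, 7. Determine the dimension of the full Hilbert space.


dim(H_1 x H_2 x H_3 x H_4 x H_5) = 10 * 3 * 3 * 6 * 7
= 30 * 3 * 6 * 7
= 90 * 6 * 7
= 540 * 7
= 3780

3780


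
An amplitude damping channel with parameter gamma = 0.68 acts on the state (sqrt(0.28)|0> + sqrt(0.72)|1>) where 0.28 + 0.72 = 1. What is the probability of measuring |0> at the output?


For amplitude damping with parameter gamma on state sqrt(a)|0> + sqrt(b)|1>:
alpha^2 = 0.28, beta^2 = 0.72
P(|0>) = alpha^2 + gamma * beta^2
= 0.28 + 0.68 * 0.72
= 0.28 + 0.4896
= 0.7696

0.7696


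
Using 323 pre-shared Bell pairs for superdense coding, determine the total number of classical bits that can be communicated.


Superdense coding allows 2 classical bits per shared entangled pair.
323 pair(s) -> 2 * 323 = 646 classical bits

646


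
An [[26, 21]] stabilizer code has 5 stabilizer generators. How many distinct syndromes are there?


Each stabilizer generator gives a binary (+1 or -1) measurement outcome.
With 5 independent generators:
Total syndromes = 2^5
= 32

32


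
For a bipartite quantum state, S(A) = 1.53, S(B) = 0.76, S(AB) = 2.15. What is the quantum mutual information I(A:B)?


I(A:B) = S(A) + S(B) - S(AB)
= 1.53 + 0.76 - 2.15
= 0.1400

0.1400


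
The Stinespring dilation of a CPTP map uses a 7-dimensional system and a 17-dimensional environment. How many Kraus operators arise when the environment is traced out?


Tracing out the environment in an orthonormal basis {|i>_E} gives Kraus operators K_i = <i|_E U |0>_E.
Number of Kraus operators = dim(H_env) = d_env
= 17

17


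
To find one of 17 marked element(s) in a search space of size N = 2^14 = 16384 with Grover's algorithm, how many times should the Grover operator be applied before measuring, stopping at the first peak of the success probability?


After j Grover iterations the success probability is P(j) = sin^2((2j+1)*theta), where sin(theta) = sqrt(k/N).
N = 2^14 = 16384, k = 17
sin(theta) = sqrt(k/N) = 0.0322117627
theta = arcsin(sqrt(k/N)) = 0.03221733578 rad
P(j) reaches its first maximum when (2j+1)*theta is as close as possible to pi/2, i.e. j = round(pi/(4*theta) - 1/2).
pi/(4*theta) - 1/2 = 23.8781
(For comparison, the common estimate pi/4 * sqrt(N/k) = 24.3823; the exact maximiser is used here.)
Optimal iterations = 24

24


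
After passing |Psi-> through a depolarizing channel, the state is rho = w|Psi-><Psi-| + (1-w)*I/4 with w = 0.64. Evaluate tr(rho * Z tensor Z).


|Psi-> = (|01> - |10>)/sqrt(2)
For the pure Bell state, <Z_A Z_B> = -1 (Bell-state Pauli correlator).
The maximally-mixed part I/4 has tr(I/4 * P tensor P) = 0 for any traceless Pauli P.
So <Z_A Z_B>_rho = w * (-1) + (1 - w) * 0
= 0.64 * (-1)
= -0.6400

-0.6400


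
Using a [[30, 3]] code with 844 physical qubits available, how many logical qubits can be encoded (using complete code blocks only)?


Each code block uses 30 physical qubits for 3 logical qubit(s).
Number of complete blocks = floor(844 / 30) = 28
Logical qubits = 28 * 3
= 84

84


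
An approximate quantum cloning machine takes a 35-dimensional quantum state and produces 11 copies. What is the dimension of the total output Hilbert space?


Output space = H^(tensor 11) where dim(H) = 35
dim = 35^11
= 1225 (after 2 factors)
= 42875 (after 3 factors)
= 1500625 (after 4 factors)
= 52521875 (after 5 factors)
= 1838265625 (after 6 factors)
= 64339296875 (after 7 factors)
= 2251875390625 (after 8 factors)
= 78815638671875 (after 9 factors)
= 2758547353515625 (after 10 factors)
= 96549157373046875 (after 11 factors)
= 96549157373046875

96549157373046875


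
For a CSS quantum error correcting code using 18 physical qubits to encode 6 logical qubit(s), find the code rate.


Code rate R = k/n
= 6/18
= 0.3333

0.3333


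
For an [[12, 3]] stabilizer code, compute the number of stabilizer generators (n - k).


For an [[n,k]] stabilizer code:
Number of stabilizer generators = n - k
= 12 - 3
= 9

9


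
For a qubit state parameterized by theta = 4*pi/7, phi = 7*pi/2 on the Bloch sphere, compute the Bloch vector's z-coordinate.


theta = 1.7952, phi = 10.9956
r_z = cos(theta) = -0.2225

-0.2225


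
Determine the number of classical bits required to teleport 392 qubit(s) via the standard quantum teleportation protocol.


Quantum teleportation requires 2 classical bits per qubit teleported.
392 qubit(s) -> 2 * 392 = 784 classical bits

784


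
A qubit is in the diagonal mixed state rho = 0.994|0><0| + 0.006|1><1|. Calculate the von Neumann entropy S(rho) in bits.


S = -p*log2(p) - (1-p)*log2(1-p)
p = 0.9940, 1-p = 0.0060
= -0.9940 * log2(0.9940) - 0.0060 * log2(0.0060)
= -(-0.0086) - (-0.0443)
= 0.0529

0.0529


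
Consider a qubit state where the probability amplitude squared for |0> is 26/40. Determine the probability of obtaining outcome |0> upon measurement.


|alpha|^2 = 26/40 = 0.6500
|beta|^2 = 1 - 26/40 = 14/40 = 0.3500
P(|0>) = |alpha|^2 = 0.6500

0.6500


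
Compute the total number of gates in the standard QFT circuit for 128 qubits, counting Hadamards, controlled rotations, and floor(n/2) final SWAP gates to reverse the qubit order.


Hadamard gates: 128
Controlled rotations: n*(n-1)/2 = 128*127/2 = 8128
SWAP gates: floor(n/2) = floor(128/2) = 64
Total = 128 + 8128 + 64
= 8320

8320


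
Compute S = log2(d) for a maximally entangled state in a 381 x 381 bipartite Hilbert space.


For a maximally entangled state in d x d:
S = log2(d) = log2(381)
= 8.5736

8.5736


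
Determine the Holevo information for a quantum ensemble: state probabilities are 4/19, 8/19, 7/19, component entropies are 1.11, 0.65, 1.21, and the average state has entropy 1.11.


chi = S(rho) - sum_i p_i * S(rho_i)
Weighted entropy = 4/19 * 1.11 + 8/19 * 0.65 + 7/19 * 1.21
= 0.9532
chi = 1.11 - 0.9532
= 0.1568

0.1568


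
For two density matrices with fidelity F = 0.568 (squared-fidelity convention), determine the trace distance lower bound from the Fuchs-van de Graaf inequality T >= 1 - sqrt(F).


Fuchs-van de Graaf (squared-fidelity convention): 1 - sqrt(F) <= T <= sqrt(1 - F).
Lower bound: T >= 1 - sqrt(F)
sqrt(F) = sqrt(0.568) = 0.7537
T >= 1 - 0.7537
T >= 0.2463

0.2463


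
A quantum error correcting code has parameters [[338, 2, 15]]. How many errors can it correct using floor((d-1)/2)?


Code parameters: [[338, 2, 15]], distance d = 15.
Number of correctable errors = floor((d-1)/2)
= floor((15 - 1)/2)
= floor(14/2)
= 7

7


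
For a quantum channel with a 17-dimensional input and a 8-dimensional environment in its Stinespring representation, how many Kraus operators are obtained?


Tracing out the environment in an orthonormal basis {|i>_E} gives Kraus operators K_i = <i|_E U |0>_E.
Number of Kraus operators = dim(H_env) = d_env
= 8

8


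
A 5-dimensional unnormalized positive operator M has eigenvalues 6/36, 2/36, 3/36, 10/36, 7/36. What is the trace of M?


tr(M) = sum of eigenvalues
= 6/36 + 2/36 + 3/36 + 10/36 + 7/36
= 28/36
= 0.7778

0.7778


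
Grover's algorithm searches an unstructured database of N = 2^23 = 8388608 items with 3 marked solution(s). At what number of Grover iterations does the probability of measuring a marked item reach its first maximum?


After j Grover iterations the success probability is P(j) = sin^2((2j+1)*theta), where sin(theta) = sqrt(k/N).
N = 2^23 = 8388608, k = 3
sin(theta) = sqrt(k/N) = 0.0005980199567
theta = arcsin(sqrt(k/N)) = 0.0005980199924 rad
P(j) reaches its first maximum when (2j+1)*theta is as close as possible to pi/2, i.e. j = round(pi/(4*theta) - 1/2).
pi/(4*theta) - 1/2 = 1312.8309
(For comparison, the common estimate pi/4 * sqrt(N/k) = 1313.3310; the exact maximiser is used here.)
Optimal iterations = 1313

1313


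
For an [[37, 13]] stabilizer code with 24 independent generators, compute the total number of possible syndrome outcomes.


Each stabilizer generator gives a binary (+1 or -1) measurement outcome.
With 24 independent generators:
Total syndromes = 2^24
= 16777216

16777216


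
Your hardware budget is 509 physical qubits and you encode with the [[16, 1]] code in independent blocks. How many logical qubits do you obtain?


Each code block uses 16 physical qubits for 1 logical qubit(s).
Number of complete blocks = floor(509 / 16) = 31
Logical qubits = 31 * 1
= 31

31


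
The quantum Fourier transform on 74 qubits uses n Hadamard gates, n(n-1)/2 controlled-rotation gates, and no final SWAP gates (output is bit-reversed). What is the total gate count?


Hadamard gates: 74
Controlled rotations: n*(n-1)/2 = 74*73/2 = 2701
SWAP gates: 0 (omitted)
Total = 74 + 2701
= 2775

2775


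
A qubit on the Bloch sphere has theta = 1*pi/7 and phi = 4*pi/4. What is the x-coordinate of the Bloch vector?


theta = 0.4488, phi = 3.1416
r_x = sin(theta)*cos(phi) = 0.4339 * -1.0000
r_x = -0.4339

-0.4339


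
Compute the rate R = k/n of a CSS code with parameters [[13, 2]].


Code rate R = k/n
= 2/13
= 0.1538

0.1538


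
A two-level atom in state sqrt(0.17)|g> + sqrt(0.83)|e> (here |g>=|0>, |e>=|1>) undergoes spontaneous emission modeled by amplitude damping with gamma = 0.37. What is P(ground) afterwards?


For amplitude damping with parameter gamma on state sqrt(a)|0> + sqrt(b)|1>:
alpha^2 = 0.17, beta^2 = 0.83
P(|0>) = alpha^2 + gamma * beta^2
= 0.17 + 0.37 * 0.83
= 0.17 + 0.3071
= 0.4771

0.4771


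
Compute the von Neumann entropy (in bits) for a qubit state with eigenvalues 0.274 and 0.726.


S = -p*log2(p) - (1-p)*log2(1-p)
p = 0.2740, 1-p = 0.7260
= -0.2740 * log2(0.2740) - 0.7260 * log2(0.7260)
= -(-0.5118) - (-0.3354)
= 0.8471

0.8471


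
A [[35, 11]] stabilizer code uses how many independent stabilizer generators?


For an [[n,k]] stabilizer code:
Number of stabilizer generators = n - k
= 35 - 11
= 24

24


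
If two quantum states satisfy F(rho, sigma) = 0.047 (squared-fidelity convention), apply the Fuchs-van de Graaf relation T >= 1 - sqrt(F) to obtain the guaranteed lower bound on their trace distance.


Fuchs-van de Graaf (squared-fidelity convention): 1 - sqrt(F) <= T <= sqrt(1 - F).
Lower bound: T >= 1 - sqrt(F)
sqrt(F) = sqrt(0.047) = 0.2168
T >= 1 - 0.2168
T >= 0.7832

0.7832
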